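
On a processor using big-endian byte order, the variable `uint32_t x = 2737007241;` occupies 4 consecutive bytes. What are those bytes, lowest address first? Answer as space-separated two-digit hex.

A3 23 6A 89

2737007241 in hexadecimal, padded to 32 bits, is 0xA3236A89.
Split into bytes (most-significant first): A3 23 6A 89.
Big-endian stores the most-significant byte at the lowest address.
So the memory order matches the most-significant-first order: A3 23 6A 89.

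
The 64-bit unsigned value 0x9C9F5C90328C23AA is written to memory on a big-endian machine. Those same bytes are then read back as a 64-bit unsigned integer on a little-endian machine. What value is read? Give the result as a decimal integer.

Stored big-endian, the bytes at ascending addresses are 9C 9F 5C 90 32 8C 23 AA.
Read back as little-endian, the first byte is least significant, giving 0xAA238C32905C9F9C.
0xAA238C32905C9F9C = 12259796759430864796.

12259796759430864796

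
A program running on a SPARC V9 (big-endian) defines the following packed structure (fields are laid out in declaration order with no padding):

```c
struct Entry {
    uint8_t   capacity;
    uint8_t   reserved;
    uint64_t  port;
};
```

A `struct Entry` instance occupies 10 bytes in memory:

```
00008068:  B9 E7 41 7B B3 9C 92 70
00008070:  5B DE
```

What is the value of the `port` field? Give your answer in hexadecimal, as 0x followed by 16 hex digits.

`port` follows `capacity` (1 B), `reserved` (1 B), so it starts at offset 1 + 1 = 2 and occupies 8 bytes.
Bytes at offsets 2..9: 41 7B B3 9C 92 70 5B DE.
In big-endian order the high byte comes first in memory.
The bytes are already most-significant first: 0x417BB39C92705BDE.

0x417BB39C92705BDE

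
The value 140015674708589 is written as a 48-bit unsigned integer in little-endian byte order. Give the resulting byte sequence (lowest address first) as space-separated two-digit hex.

6D D2 8D F0 57 7F

140015674708589 in hexadecimal, padded to 48 bits, is 0x7F57F08DD26D.
Split into bytes (most-significant first): 7F 57 F0 8D D2 6D.
In little-endian order the low byte comes first in memory.
So at ascending addresses the bytes are 6D D2 8D F0 57 7F.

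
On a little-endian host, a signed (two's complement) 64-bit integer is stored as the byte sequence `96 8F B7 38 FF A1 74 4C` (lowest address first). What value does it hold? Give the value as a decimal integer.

Little-endian: lowest address holds the least-significant byte.
Reassemble most-significant byte first: 4C 74 A1 FF 38 B7 8F 96 → 0x4C74A1FF38B78F96.
0x4C74A1FF38B78F96 = 5509206361721245590.

5509206361721245590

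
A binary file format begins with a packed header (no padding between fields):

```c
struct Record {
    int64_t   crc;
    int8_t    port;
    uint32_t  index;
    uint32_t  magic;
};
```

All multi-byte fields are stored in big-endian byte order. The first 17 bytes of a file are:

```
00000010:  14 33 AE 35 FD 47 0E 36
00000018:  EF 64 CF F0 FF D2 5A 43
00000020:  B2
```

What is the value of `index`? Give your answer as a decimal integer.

1691349247

`index` follows `crc` (8 B), `port` (1 B), so it starts at offset 8 + 1 = 9 and occupies 4 bytes.
Bytes at offsets 9..12: 64 CF F0 FF.
In big-endian order the high byte comes first in memory.
The bytes are already most-significant first: 0x64CFF0FF.
0x64CFF0FF = 1691349247.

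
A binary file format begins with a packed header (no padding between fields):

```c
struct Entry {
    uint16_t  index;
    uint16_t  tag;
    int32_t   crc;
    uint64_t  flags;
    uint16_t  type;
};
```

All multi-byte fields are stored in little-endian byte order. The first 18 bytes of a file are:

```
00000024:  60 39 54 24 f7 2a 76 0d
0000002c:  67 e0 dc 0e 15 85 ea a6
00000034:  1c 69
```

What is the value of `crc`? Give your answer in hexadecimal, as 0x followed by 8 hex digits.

`crc` follows `index` (2 B), `tag` (2 B), so it starts at offset 2 + 2 = 4 and occupies 4 bytes.
Bytes at offsets 4..7: F7 2A 76 0D.
In little-endian order the low byte comes first in memory.
Reassemble most-significant byte first: 0D 76 2A F7 → 0x0D762AF7.

0x0D762AF7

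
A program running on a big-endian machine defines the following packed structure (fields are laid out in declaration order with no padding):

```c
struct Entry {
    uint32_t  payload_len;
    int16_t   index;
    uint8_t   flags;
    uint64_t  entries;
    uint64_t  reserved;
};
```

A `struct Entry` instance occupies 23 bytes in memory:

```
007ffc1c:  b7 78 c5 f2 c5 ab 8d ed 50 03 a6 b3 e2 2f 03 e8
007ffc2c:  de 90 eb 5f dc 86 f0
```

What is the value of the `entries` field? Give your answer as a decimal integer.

17100171799643172611

`entries` follows `payload_len` (4 B), `index` (2 B), `flags` (1 B), so it starts at offset 4 + 2 + 1 = 7 and occupies 8 bytes.
Bytes at offsets 7..14: ED 50 03 A6 B3 E2 2F 03.
Big-endian: lowest address holds the most-significant byte.
The bytes are already most-significant first: 0xED5003A6B3E22F03.
0xED5003A6B3E22F03 = 17100171799643172611.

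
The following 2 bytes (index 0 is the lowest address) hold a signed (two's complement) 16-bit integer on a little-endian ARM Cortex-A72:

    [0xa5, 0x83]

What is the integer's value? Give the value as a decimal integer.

Little-endian: lowest address holds the least-significant byte.
Reassemble most-significant byte first: 83 A5 → 0x83A5.
Top bit is set, so as a signed 16-bit value this is 0x83A5 − 2^16 = -31835.

-31835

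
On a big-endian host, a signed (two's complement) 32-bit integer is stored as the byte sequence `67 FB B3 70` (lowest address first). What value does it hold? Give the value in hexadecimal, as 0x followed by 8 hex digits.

Big-endian: lowest address holds the most-significant byte.
The bytes are already most-significant first: 0x67FBB370.

0x67FBB370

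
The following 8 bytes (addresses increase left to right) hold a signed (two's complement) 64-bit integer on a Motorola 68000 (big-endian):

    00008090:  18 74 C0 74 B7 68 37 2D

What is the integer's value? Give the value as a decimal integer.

Big-endian: lowest address holds the most-significant byte.
The bytes are already most-significant first: 0x1874C074B768372D.
0x1874C074B768372D = 1762244961734506285.

1762244961734506285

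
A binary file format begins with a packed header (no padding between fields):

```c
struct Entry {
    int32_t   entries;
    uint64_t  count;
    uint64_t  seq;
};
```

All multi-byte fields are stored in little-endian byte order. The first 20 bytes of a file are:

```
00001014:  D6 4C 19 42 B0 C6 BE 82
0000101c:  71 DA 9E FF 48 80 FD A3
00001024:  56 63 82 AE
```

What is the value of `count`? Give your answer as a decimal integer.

`count` follows `entries` (4 bytes), so it starts at byte offset 4 and occupies 8 bytes.
Bytes at offsets 4..11: B0 C6 BE 82 71 DA 9E FF.
Little-endian: lowest address holds the least-significant byte.
Reassemble most-significant byte first: FF 9E DA 71 82 BE C6 B0 → 0xFF9EDA7182BEC6B0.
0xFF9EDA7182BEC6B0 = 18419399707051607728.

18419399707051607728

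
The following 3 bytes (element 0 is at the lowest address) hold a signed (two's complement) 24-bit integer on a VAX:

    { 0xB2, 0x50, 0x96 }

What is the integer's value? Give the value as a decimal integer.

-6926158

In little-endian order the low byte comes first in memory.
Reassemble most-significant byte first: 96 50 B2 → 0x9650B2.
Top bit is set, so as a signed 24-bit value this is 0x9650B2 − 2^24 = -6926158.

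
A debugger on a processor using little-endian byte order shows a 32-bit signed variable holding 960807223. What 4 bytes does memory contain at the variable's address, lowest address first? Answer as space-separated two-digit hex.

37 C1 44 39

960807223 in hexadecimal, padded to 32 bits, is 0x3944C137.
Split into bytes (most-significant first): 39 44 C1 37.
Little-endian stores the least-significant byte at the lowest address.
So at ascending addresses the bytes are 37 C1 44 39.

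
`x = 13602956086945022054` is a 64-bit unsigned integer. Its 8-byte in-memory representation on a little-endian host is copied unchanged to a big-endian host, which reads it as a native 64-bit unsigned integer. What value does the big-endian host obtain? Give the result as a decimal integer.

7386070864651405244

13602956086945022054 in 64-bit hexadecimal is 0xBCC7687D51988066.
Stored little-endian, the bytes at ascending addresses are 66 80 98 51 7D 68 C7 BC.
Read back as big-endian, the last byte is least significant, giving 0x668098517D68C7BC.
0x668098517D68C7BC = 7386070864651405244.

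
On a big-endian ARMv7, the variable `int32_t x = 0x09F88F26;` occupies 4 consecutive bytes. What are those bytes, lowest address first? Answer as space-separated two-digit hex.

Split into bytes (most-significant first): 09 F8 8F 26.
In big-endian order the high byte comes first in memory.
So the memory order matches the most-significant-first order: 09 F8 8F 26.

09 F8 8F 26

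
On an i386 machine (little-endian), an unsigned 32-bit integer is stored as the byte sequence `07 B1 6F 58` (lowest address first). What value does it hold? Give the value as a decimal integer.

In little-endian order the low byte comes first in memory.
Reassemble most-significant byte first: 58 6F B1 07 → 0x586FB107.
0x586FB107 = 1483714823.

1483714823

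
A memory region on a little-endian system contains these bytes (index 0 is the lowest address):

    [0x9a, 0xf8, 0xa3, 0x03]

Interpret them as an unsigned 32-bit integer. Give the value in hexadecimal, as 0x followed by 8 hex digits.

In little-endian order the low byte comes first in memory.
Reassemble most-significant byte first: 03 A3 F8 9A → 0x03A3F89A.

0x03A3F89A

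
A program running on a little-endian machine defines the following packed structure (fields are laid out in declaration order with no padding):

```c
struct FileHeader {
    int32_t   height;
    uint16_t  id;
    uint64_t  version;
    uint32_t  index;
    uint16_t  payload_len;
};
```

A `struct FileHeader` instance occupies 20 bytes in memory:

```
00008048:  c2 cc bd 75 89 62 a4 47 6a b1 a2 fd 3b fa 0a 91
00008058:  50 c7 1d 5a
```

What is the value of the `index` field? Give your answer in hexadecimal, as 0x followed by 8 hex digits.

`index` follows `height` (4 B), `id` (2 B), `version` (8 B), so it starts at offset 4 + 2 + 8 = 14 and occupies 4 bytes.
Bytes at offsets 14..17: 0A 91 50 C7.
In little-endian order the low byte comes first in memory.
Reassemble most-significant byte first: C7 50 91 0A → 0xC750910A.

0xC750910A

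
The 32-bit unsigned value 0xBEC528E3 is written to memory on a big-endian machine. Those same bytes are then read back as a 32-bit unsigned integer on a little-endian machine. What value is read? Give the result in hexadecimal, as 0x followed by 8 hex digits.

0xE328C5BE

Stored big-endian, the bytes at ascending addresses are BE C5 28 E3.
Read back as little-endian, the first byte is least significant, giving 0xE328C5BE.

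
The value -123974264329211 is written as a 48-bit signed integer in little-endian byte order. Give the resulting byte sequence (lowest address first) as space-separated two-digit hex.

Two's complement of -123974264329211 in 48 bits: 123974264329211 = 0x70C101FC93FB; invert → 0x8F3EFE036C04; add 1 → 0x8F3EFE036C05.
Split into bytes (most-significant first): 8F 3E FE 03 6C 05.
In little-endian order the low byte comes first in memory.
So at ascending addresses the bytes are 05 6C 03 FE 3E 8F.

05 6C 03 FE 3E 8F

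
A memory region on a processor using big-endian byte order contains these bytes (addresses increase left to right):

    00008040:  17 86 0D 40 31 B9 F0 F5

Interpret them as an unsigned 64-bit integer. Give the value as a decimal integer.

1695056879114907893

Big-endian stores the most-significant byte at the lowest address.
The bytes are already most-significant first: 0x17860D4031B9F0F5.
0x17860D4031B9F0F5 = 1695056879114907893.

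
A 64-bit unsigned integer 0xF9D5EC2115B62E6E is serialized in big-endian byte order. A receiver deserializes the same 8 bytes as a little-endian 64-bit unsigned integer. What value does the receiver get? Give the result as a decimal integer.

Stored big-endian, the bytes at ascending addresses are F9 D5 EC 21 15 B6 2E 6E.
Read back as little-endian, the first byte is least significant, giving 0x6E2EB61521ECD5F9.
0x6E2EB61521ECD5F9 = 7939483394980500985.

7939483394980500985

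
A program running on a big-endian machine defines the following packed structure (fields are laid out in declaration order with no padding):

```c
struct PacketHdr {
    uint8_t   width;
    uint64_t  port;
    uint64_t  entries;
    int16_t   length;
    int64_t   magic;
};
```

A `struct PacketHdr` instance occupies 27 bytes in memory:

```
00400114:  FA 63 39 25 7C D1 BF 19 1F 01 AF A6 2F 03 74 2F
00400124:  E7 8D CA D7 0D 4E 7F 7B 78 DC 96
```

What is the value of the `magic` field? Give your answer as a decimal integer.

-2950615871418475370

`magic` follows `width` (1 B), `port` (8 B), `entries` (8 B), `length` (2 B), so it starts at offset 1 + 8 + 8 + 2 = 19 and occupies 8 bytes.
Bytes at offsets 19..26: D7 0D 4E 7F 7B 78 DC 96.
Big-endian stores the most-significant byte at the lowest address.
The bytes are already most-significant first: 0xD70D4E7F7B78DC96.
Top bit is set, so as a signed 64-bit value this is 0xD70D4E7F7B78DC96 − 2^64 = -2950615871418475370.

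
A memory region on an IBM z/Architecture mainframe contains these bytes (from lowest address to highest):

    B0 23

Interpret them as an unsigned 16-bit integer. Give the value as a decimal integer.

45091

In big-endian order the high byte comes first in memory.
The bytes are already most-significant first: 0xB023.
0xB023 = 45091.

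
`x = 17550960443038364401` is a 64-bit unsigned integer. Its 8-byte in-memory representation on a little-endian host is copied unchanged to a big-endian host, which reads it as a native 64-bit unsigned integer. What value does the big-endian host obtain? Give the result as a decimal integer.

17550960443038364401 in 64-bit hexadecimal is 0xF3918988B23BF2F1.
Stored little-endian, the bytes at ascending addresses are F1 F2 3B B2 88 89 91 F3.
Read back as big-endian, the last byte is least significant, giving 0xF1F23BB2888991F3.
0xF1F23BB2888991F3 = 17434062745485545971.

17434062745485545971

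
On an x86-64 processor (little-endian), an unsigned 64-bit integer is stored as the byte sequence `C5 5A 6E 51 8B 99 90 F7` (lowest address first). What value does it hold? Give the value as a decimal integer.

Little-endian: lowest address holds the least-significant byte.
Reassemble most-significant byte first: F7 90 99 8B 51 6E 5A C5 → 0xF790998B516E5AC5.
0xF790998B516E5AC5 = 17838926947660225221.

17838926947660225221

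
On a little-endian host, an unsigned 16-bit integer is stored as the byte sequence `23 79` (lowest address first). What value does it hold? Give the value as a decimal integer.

Little-endian stores the least-significant byte at the lowest address.
Reassemble most-significant byte first: 79 23 → 0x7923.
0x7923 = 31011.

31011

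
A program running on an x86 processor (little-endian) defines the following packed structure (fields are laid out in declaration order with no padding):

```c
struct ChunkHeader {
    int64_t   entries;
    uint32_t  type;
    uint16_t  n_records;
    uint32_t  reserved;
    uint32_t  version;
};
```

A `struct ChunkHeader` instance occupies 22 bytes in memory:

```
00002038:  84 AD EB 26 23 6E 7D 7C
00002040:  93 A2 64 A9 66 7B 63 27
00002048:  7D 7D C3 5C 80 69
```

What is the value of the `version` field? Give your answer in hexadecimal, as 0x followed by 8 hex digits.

0x69805CC3

`version` follows `entries` (8 B), `type` (4 B), `n_records` (2 B), `reserved` (4 B), so it starts at offset 8 + 4 + 2 + 4 = 18 and occupies 4 bytes.
Bytes at offsets 18..21: C3 5C 80 69.
In little-endian order the low byte comes first in memory.
Reassemble most-significant byte first: 69 80 5C C3 → 0x69805CC3.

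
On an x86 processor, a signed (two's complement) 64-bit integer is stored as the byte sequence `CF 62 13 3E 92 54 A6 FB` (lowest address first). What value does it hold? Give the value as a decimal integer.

-313470136972254513

Little-endian: lowest address holds the least-significant byte.
Reassemble most-significant byte first: FB A6 54 92 3E 13 62 CF → 0xFBA654923E1362CF.
Top bit is set, so as a signed 64-bit value this is 0xFBA654923E1362CF − 2^64 = -313470136972254513.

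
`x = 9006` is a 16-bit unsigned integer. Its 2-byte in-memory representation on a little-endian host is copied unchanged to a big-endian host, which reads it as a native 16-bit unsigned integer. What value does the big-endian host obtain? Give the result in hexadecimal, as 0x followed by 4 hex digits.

9006 in 16-bit hexadecimal is 0x232E.
Stored little-endian, the bytes at ascending addresses are 2E 23.
Read back as big-endian, the last byte is least significant, giving 0x2E23.

0x2E23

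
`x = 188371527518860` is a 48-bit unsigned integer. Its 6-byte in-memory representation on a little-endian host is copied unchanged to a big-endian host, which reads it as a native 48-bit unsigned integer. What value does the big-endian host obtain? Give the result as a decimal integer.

154803433460395

188371527518860 in 48-bit hexadecimal is 0xAB52A9FBCA8C.
Stored little-endian, the bytes at ascending addresses are 8C CA FB A9 52 AB.
Read back as big-endian, the last byte is least significant, giving 0x8CCAFBA952AB.
0x8CCAFBA952AB = 154803433460395.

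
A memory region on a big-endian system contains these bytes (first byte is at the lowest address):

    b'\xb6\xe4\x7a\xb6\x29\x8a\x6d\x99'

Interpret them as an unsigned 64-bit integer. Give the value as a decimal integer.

Big-endian: lowest address holds the most-significant byte.
The bytes are already most-significant first: 0xB6E47AB6298A6D99.
0xB6E47AB6298A6D99 = 13178793332392488345.

13178793332392488345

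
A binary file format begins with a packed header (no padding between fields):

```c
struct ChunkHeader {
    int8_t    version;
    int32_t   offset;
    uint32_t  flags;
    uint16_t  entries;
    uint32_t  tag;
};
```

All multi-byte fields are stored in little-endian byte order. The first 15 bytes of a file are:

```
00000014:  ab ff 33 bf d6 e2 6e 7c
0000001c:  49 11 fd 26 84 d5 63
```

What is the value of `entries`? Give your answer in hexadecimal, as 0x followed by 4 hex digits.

0xFD11

`entries` follows `version` (1 B), `offset` (4 B), `flags` (4 B), so it starts at offset 1 + 4 + 4 = 9 and occupies 2 bytes.
Bytes at offsets 9..10: 11 FD.
Little-endian stores the least-significant byte at the lowest address.
Reassemble most-significant byte first: FD 11 → 0xFD11.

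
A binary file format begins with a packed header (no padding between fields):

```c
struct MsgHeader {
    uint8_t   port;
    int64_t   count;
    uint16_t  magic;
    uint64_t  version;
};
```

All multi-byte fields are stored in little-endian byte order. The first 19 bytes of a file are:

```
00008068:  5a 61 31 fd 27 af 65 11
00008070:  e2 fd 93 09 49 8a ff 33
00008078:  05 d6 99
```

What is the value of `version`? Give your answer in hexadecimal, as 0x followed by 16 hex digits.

0x99D60533FF8A4909

`version` follows `port` (1 B), `count` (8 B), `magic` (2 B), so it starts at offset 1 + 8 + 2 = 11 and occupies 8 bytes.
Bytes at offsets 11..18: 09 49 8A FF 33 05 D6 99.
Little-endian stores the least-significant byte at the lowest address.
Reassemble most-significant byte first: 99 D6 05 33 FF 8A 49 09 → 0x99D60533FF8A4909.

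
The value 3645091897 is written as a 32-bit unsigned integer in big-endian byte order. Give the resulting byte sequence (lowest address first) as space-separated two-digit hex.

D9 43 B0 39

3645091897 in hexadecimal, padded to 32 bits, is 0xD943B039.
Split into bytes (most-significant first): D9 43 B0 39.
Big-endian: lowest address holds the most-significant byte.
So the memory order matches the most-significant-first order: D9 43 B0 39.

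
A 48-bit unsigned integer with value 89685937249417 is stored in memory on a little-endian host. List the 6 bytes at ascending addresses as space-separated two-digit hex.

89685937249417 in hexadecimal, padded to 48 bits, is 0x5191A26E5C89.
Split into bytes (most-significant first): 51 91 A2 6E 5C 89.
Little-endian stores the least-significant byte at the lowest address.
So at ascending addresses the bytes are 89 5C 6E A2 91 51.

89 5C 6E A2 91 51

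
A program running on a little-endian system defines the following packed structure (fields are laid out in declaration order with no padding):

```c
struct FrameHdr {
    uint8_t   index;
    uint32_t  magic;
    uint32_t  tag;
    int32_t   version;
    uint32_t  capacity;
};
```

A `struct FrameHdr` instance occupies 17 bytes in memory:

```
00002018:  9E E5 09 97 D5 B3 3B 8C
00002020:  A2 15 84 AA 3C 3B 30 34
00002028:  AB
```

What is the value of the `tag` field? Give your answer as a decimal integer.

2727099315

`tag` follows `index` (1 B), `magic` (4 B), so it starts at offset 1 + 4 = 5 and occupies 4 bytes.
Bytes at offsets 5..8: B3 3B 8C A2.
Little-endian: lowest address holds the least-significant byte.
Reassemble most-significant byte first: A2 8C 3B B3 → 0xA28C3BB3.
0xA28C3BB3 = 2727099315.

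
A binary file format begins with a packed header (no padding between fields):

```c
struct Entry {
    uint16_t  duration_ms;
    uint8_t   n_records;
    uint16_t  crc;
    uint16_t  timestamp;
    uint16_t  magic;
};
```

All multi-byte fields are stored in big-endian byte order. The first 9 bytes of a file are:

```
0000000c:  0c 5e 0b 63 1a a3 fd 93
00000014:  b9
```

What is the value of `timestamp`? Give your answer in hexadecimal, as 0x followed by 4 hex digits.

`timestamp` follows `duration_ms` (2 B), `n_records` (1 B), `crc` (2 B), so it starts at offset 2 + 1 + 2 = 5 and occupies 2 bytes.
Bytes at offsets 5..6: A3 FD.
Big-endian: lowest address holds the most-significant byte.
The bytes are already most-significant first: 0xA3FD.

0xA3FD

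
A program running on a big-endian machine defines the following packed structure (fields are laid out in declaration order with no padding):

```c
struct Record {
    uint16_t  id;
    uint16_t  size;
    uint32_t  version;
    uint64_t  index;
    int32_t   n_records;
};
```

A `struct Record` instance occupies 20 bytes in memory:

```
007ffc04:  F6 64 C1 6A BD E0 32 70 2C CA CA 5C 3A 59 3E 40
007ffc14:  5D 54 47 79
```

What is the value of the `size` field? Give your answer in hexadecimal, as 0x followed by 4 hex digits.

`size` follows `id` (2 bytes), so it starts at byte offset 2 and occupies 2 bytes.
Bytes at offsets 2..3: C1 6A.
Big-endian stores the most-significant byte at the lowest address.
The bytes are already most-significant first: 0xC16A.

0xC16A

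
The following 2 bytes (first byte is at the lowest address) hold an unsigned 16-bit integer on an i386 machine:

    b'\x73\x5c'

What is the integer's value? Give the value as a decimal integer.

23667

Little-endian: lowest address holds the least-significant byte.
Reassemble most-significant byte first: 5C 73 → 0x5C73.
0x5C73 = 23667.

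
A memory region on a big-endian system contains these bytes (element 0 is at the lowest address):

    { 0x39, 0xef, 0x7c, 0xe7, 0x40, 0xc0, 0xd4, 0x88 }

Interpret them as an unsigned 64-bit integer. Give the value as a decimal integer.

Big-endian: lowest address holds the most-significant byte.
The bytes are already most-significant first: 0x39EF7CE740C0D488.
0x39EF7CE740C0D488 = 4174692712261407880.

4174692712261407880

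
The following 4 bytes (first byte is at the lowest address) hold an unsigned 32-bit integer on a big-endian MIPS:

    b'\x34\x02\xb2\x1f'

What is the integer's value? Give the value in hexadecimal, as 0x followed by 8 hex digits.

0x3402B21F

Big-endian: lowest address holds the most-significant byte.
The bytes are already most-significant first: 0x3402B21F.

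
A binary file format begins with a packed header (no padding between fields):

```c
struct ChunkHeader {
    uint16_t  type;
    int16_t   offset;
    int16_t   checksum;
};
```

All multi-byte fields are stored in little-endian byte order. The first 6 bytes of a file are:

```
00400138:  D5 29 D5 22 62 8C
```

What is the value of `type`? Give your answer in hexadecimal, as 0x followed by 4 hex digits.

0x29D5

`type` is the first field, at byte offset 0, occupying 2 bytes.
Bytes at offsets 0..1: D5 29.
Little-endian: lowest address holds the least-significant byte.
Reassemble most-significant byte first: 29 D5 → 0x29D5.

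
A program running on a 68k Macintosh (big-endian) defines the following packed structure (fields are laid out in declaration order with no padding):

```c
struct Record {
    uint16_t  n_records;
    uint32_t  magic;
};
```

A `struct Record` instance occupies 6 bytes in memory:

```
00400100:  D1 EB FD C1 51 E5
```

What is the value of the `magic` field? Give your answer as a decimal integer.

`magic` follows `n_records` (2 bytes), so it starts at byte offset 2 and occupies 4 bytes.
Bytes at offsets 2..5: FD C1 51 E5.
In big-endian order the high byte comes first in memory.
The bytes are already most-significant first: 0xFDC151E5.
0xFDC151E5 = 4257305061.

4257305061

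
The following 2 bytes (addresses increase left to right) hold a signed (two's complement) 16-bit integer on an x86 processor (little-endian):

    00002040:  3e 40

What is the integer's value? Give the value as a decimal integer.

16446

In little-endian order the low byte comes first in memory.
Reassemble most-significant byte first: 40 3E → 0x403E.
0x403E = 16446.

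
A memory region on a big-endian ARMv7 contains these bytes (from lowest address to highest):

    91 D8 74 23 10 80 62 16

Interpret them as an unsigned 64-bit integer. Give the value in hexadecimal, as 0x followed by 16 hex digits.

In big-endian order the high byte comes first in memory.
The bytes are already most-significant first: 0x91D8742310806216.

0x91D8742310806216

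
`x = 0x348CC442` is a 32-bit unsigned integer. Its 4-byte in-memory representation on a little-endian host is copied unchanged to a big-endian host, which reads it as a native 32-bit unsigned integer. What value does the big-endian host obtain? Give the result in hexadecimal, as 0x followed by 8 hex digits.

0x42C48C34

Stored little-endian, the bytes at ascending addresses are 42 C4 8C 34.
Read back as big-endian, the last byte is least significant, giving 0x42C48C34.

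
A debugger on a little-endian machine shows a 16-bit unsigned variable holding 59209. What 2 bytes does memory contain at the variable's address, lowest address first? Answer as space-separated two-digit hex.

49 E7

59209 in hexadecimal, padded to 16 bits, is 0xE749.
Split into bytes (most-significant first): E7 49.
Little-endian: lowest address holds the least-significant byte.
So at ascending addresses the bytes are 49 E7.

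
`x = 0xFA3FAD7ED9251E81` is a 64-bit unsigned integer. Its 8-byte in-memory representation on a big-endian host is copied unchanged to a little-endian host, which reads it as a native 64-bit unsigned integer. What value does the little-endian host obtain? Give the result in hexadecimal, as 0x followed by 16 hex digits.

0x811E25D97EAD3FFA

Stored big-endian, the bytes at ascending addresses are FA 3F AD 7E D9 25 1E 81.
Read back as little-endian, the first byte is least significant, giving 0x811E25D97EAD3FFA.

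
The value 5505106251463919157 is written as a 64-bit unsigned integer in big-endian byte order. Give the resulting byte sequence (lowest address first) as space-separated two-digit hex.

4C 66 10 F7 E9 4A 06 35

5505106251463919157 in hexadecimal, padded to 64 bits, is 0x4C6610F7E94A0635.
Split into bytes (most-significant first): 4C 66 10 F7 E9 4A 06 35.
In big-endian order the high byte comes first in memory.
So the memory order matches the most-significant-first order: 4C 66 10 F7 E9 4A 06 35.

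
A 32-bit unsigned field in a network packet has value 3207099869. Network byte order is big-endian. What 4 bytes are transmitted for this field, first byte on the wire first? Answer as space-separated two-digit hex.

BF 28 75 DD

3207099869 in hexadecimal, padded to 32 bits, is 0xBF2875DD.
Split into bytes (most-significant first): BF 28 75 DD.
Big-endian: lowest address holds the most-significant byte.
So the memory order matches the most-significant-first order: BF 28 75 DD.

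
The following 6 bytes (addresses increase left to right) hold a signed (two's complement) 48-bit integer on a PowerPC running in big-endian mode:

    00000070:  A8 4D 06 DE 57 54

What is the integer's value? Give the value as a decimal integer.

Big-endian stores the most-significant byte at the lowest address.
The bytes are already most-significant first: 0xA84D06DE5754.
Top bit is set, so as a signed 48-bit value this is 0xA84D06DE5754 − 2^48 = -96426195527852.

-96426195527852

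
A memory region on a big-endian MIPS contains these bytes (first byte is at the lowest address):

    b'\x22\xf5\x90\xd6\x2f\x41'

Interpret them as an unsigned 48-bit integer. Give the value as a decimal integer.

38438092287809

Big-endian stores the most-significant byte at the lowest address.
The bytes are already most-significant first: 0x22F590D62F41.
0x22F590D62F41 = 38438092287809.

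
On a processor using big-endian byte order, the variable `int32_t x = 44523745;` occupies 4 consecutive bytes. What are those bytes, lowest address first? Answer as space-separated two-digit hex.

02 A7 60 E1

44523745 in hexadecimal, padded to 32 bits, is 0x02A760E1.
Split into bytes (most-significant first): 02 A7 60 E1.
Big-endian stores the most-significant byte at the lowest address.
So the memory order matches the most-significant-first order: 02 A7 60 E1.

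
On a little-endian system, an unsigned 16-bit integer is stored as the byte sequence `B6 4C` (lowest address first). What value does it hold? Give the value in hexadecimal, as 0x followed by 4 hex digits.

Little-endian stores the least-significant byte at the lowest address.
Reassemble most-significant byte first: 4C B6 → 0x4CB6.

0x4CB6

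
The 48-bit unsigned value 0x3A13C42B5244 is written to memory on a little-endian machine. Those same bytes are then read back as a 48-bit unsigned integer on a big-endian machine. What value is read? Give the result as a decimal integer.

Stored little-endian, the bytes at ascending addresses are 44 52 2B C4 13 3A.
Read back as big-endian, the last byte is least significant, giving 0x44522BC4133A.
0x44522BC4133A = 75119712277306.

75119712277306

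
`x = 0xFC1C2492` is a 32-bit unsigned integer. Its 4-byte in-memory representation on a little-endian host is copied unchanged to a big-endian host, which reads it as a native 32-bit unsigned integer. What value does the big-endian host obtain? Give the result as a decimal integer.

2451840252

Stored little-endian, the bytes at ascending addresses are 92 24 1C FC.
Read back as big-endian, the last byte is least significant, giving 0x92241CFC.
0x92241CFC = 2451840252.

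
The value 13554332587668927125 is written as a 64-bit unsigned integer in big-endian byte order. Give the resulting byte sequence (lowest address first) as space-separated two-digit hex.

BC 1A A9 AC AF 81 F2 95

13554332587668927125 in hexadecimal, padded to 64 bits, is 0xBC1AA9ACAF81F295.
Split into bytes (most-significant first): BC 1A A9 AC AF 81 F2 95.
Big-endian stores the most-significant byte at the lowest address.
So the memory order matches the most-significant-first order: BC 1A A9 AC AF 81 F2 95.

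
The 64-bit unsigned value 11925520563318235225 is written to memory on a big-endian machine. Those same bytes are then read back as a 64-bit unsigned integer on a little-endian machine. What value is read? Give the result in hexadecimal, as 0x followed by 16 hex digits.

11925520563318235225 in 64-bit hexadecimal is 0xA57FF5C4AA332059.
Stored big-endian, the bytes at ascending addresses are A5 7F F5 C4 AA 33 20 59.
Read back as little-endian, the first byte is least significant, giving 0x592033AAC4F57FA5.

0x592033AAC4F57FA5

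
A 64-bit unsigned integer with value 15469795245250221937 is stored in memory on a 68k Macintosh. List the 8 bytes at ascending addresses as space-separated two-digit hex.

15469795245250221937 in hexadecimal, padded to 64 bits, is 0xD6AFC0D0252A9771.
Split into bytes (most-significant first): D6 AF C0 D0 25 2A 97 71.
Big-endian: lowest address holds the most-significant byte.
So the memory order matches the most-significant-first order: D6 AF C0 D0 25 2A 97 71.

D6 AF C0 D0 25 2A 97 71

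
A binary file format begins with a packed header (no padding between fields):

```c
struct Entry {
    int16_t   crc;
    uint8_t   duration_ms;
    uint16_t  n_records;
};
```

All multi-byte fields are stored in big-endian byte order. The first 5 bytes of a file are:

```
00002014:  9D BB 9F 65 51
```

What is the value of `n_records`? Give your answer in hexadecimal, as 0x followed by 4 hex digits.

`n_records` follows `crc` (2 B), `duration_ms` (1 B), so it starts at offset 2 + 1 = 3 and occupies 2 bytes.
Bytes at offsets 3..4: 65 51.
Big-endian stores the most-significant byte at the lowest address.
The bytes are already most-significant first: 0x6551.

0x6551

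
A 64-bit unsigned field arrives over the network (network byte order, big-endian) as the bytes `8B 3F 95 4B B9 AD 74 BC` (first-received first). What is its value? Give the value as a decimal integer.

Big-endian stores the most-significant byte at the lowest address.
The bytes are already most-significant first: 0x8B3F954BB9AD74BC.
0x8B3F954BB9AD74BC = 10033902647274992828.

10033902647274992828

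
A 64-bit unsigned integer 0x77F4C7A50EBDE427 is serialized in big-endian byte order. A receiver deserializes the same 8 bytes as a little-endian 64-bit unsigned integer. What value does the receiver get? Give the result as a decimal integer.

Stored big-endian, the bytes at ascending addresses are 77 F4 C7 A5 0E BD E4 27.
Read back as little-endian, the first byte is least significant, giving 0x27E4BD0EA5C7F477.
0x27E4BD0EA5C7F477 = 2874630332777755767.

2874630332777755767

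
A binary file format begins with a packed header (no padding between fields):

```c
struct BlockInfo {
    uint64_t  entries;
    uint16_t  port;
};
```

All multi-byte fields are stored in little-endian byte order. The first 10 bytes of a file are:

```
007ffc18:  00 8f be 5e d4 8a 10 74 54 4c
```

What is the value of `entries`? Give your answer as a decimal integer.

8363337152754257664

`entries` is the first field, at byte offset 0, occupying 8 bytes.
Bytes at offsets 0..7: 00 8F BE 5E D4 8A 10 74.
Little-endian stores the least-significant byte at the lowest address.
Reassemble most-significant byte first: 74 10 8A D4 5E BE 8F 00 → 0x74108AD45EBE8F00.
0x74108AD45EBE8F00 = 8363337152754257664.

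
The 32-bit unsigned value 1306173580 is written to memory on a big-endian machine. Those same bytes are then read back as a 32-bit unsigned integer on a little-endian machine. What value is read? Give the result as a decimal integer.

2359351885

1306173580 in 32-bit hexadecimal is 0x4DDAA08C.
Stored big-endian, the bytes at ascending addresses are 4D DA A0 8C.
Read back as little-endian, the first byte is least significant, giving 0x8CA0DA4D.
0x8CA0DA4D = 2359351885.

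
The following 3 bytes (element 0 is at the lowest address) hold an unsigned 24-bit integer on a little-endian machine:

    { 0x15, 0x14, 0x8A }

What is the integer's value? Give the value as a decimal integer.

9049109

Little-endian stores the least-significant byte at the lowest address.
Reassemble most-significant byte first: 8A 14 15 → 0x8A1415.
0x8A1415 = 9049109.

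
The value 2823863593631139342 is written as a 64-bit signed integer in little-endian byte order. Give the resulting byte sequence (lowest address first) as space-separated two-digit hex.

2823863593631139342 in hexadecimal, padded to 64 bits, is 0x273060FA188AC60E.
Split into bytes (most-significant first): 27 30 60 FA 18 8A C6 0E.
Little-endian: lowest address holds the least-significant byte.
So at ascending addresses the bytes are 0E C6 8A 18 FA 60 30 27.

0E C6 8A 18 FA 60 30 27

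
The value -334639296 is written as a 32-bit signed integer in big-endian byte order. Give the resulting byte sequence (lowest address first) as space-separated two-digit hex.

Two's complement of -334639296 in 32 bits: 334639296 = 0x13F230C0; invert → 0xEC0DCF3F; add 1 → 0xEC0DCF40.
Split into bytes (most-significant first): EC 0D CF 40.
Big-endian stores the most-significant byte at the lowest address.
So the memory order matches the most-significant-first order: EC 0D CF 40.

EC 0D CF 40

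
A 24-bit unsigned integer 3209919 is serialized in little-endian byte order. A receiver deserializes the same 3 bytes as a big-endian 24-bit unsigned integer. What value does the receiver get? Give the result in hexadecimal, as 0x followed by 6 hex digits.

3209919 in 24-bit hexadecimal is 0x30FABF.
Stored little-endian, the bytes at ascending addresses are BF FA 30.
Read back as big-endian, the last byte is least significant, giving 0xBFFA30.

0xBFFA30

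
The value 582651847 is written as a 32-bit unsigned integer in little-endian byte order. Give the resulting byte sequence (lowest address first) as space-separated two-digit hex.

C7 8F BA 22

582651847 in hexadecimal, padded to 32 bits, is 0x22BA8FC7.
Split into bytes (most-significant first): 22 BA 8F C7.
In little-endian order the low byte comes first in memory.
So at ascending addresses the bytes are C7 8F BA 22.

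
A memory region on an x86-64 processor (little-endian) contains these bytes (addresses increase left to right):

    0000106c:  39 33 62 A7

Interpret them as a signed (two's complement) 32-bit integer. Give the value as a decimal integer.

Little-endian: lowest address holds the least-significant byte.
Reassemble most-significant byte first: A7 62 33 39 → 0xA7623339.
Top bit is set, so as a signed 32-bit value this is 0xA7623339 − 2^32 = -1486736583.

-1486736583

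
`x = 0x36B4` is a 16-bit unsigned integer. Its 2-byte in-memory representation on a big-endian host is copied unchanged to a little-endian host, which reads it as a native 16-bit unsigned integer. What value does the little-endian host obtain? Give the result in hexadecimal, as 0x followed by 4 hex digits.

Stored big-endian, the bytes at ascending addresses are 36 B4.
Read back as little-endian, the first byte is least significant, giving 0xB436.

0xB436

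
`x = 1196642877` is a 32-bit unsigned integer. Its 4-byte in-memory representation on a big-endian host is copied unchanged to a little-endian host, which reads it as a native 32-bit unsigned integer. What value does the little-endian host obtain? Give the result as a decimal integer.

1196642877 in 32-bit hexadecimal is 0x4753523D.
Stored big-endian, the bytes at ascending addresses are 47 53 52 3D.
Read back as little-endian, the first byte is least significant, giving 0x3D525347.
0x3D525347 = 1028805447.

1028805447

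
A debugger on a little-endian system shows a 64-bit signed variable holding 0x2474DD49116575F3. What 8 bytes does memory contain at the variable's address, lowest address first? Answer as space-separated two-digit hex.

F3 75 65 11 49 DD 74 24

Split into bytes (most-significant first): 24 74 DD 49 11 65 75 F3.
Little-endian stores the least-significant byte at the lowest address.
So at ascending addresses the bytes are F3 75 65 11 49 DD 74 24.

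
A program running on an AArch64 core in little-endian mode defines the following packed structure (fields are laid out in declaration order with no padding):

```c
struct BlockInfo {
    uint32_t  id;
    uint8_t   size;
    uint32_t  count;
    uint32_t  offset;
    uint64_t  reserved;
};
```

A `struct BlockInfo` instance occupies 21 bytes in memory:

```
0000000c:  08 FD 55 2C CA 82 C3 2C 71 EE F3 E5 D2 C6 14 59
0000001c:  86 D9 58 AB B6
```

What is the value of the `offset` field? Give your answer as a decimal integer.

`offset` follows `id` (4 B), `size` (1 B), `count` (4 B), so it starts at offset 4 + 1 + 4 = 9 and occupies 4 bytes.
Bytes at offsets 9..12: EE F3 E5 D2.
In little-endian order the low byte comes first in memory.
Reassemble most-significant byte first: D2 E5 F3 EE → 0xD2E5F3EE.
0xD2E5F3EE = 3538285550.

3538285550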